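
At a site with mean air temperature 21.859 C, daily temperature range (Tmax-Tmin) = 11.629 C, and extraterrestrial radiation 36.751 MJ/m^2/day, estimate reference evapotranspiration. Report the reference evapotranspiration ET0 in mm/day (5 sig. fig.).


Approach: apply the Hargreaves-Samani method, ET0 = 0.0023*(Tmean+17.8)*sqrt(Tmax-Tmin)*0.408*Ra.
ET0 = 0.0023*(21.859+17.8)*sqrt(11.629)*0.408*36.751 = 4.6641 mm/day
Therefore the reference evapotranspiration ET0 = 4.6641 mm/day.


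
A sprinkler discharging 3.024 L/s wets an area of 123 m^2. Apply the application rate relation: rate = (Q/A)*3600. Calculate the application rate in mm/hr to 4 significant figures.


rate = (3.024 / 123) * 3600 = 88.51 mm/hr
Therefore the application rate = 88.51 mm/hr.


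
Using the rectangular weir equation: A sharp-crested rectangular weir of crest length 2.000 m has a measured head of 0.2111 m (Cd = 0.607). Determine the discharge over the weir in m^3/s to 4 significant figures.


Approach: apply the rectangular weir equation, Q = (2/3)*Cd*L*sqrt(2g)*H^1.5.
Q = (2/3)*0.607*2.000*sqrt(2*9.81)*0.2111^1.5 = 0.3477 m^3/s
Therefore the discharge over the weir = 0.3477 m^3/s.


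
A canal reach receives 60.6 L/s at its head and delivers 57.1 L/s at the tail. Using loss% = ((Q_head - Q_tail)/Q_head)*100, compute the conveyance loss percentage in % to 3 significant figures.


loss = ((60.6 - 57.1)/60.6)*100 = 5.78 %
Therefore the conveyance loss percentage = 5.78 %.


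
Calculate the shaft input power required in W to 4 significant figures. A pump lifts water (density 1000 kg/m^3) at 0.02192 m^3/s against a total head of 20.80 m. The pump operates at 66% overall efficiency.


Approach: apply hydraulic power then efficiency conversion, P = rho*g*Q*H; P_in = P/eta.
Step 1 — hydraulic power (P = rho*g*Q*H):
  P = 1000 * 9.81 * 0.02192 * 20.80 = 4472.73 W
Step 2 — input power: P_in = P/eta = 4472.73 / 0.66 = 6777 W
Therefore the shaft input power required = 6777 W.


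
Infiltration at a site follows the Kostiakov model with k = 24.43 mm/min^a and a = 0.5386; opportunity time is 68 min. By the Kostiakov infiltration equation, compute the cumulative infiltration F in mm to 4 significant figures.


Approach: apply the Kostiakov infiltration equation, F = k*t^a.
F = 24.43 * 68^0.5386 = 237.1 mm
Therefore the cumulative infiltration F = 237.1 mm.


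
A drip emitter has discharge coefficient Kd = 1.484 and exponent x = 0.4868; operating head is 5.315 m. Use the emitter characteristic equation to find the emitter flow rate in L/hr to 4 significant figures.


Approach: apply the emitter characteristic equation, q = Kd * h^x.
q = 1.484 * 5.315^0.4868 = 3.347 L/hr
Therefore the emitter flow rate = 3.347 L/hr.


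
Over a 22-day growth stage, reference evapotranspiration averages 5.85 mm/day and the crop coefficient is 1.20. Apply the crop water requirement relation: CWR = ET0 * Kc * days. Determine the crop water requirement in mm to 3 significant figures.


CWR = 5.85 * 1.20 * 22 = 154 mm
Therefore the crop water requirement = 154 mm.


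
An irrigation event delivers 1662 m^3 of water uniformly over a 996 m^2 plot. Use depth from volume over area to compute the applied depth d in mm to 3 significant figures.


Approach: apply depth from volume over area, d = (V/A)*1000.
d = (1662 / 996) * 1000 = 1670 mm
Therefore the applied depth d = 1670 mm.


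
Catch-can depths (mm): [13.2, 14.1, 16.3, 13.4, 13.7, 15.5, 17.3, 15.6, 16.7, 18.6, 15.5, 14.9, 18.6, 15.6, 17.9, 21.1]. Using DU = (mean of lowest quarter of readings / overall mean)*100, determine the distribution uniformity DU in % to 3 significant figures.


sorted lowest 4 of 16: [13.2, 13.4, 13.7, 14.1] -> mean = 13.600 mm
overall mean = 16.125 mm
DU = (13.600/16.125)*100 = 84.3 %
Therefore the distribution uniformity DU = 84.3 %.


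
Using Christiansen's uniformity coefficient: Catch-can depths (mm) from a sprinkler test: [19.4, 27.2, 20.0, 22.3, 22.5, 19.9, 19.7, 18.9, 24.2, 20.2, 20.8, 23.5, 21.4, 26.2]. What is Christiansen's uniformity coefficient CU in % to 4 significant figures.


Approach: apply Christiansen's uniformity coefficient, CU = (1 - mean_abs_deviation/mean)*100.
mean = 21.8714 mm
mean |d_i - mean| = 2.09592 mm
CU = (1 - 2.09592/21.8714)*100 = 90.42 %
Therefore Christiansen's uniformity coefficient CU = 90.42 %.


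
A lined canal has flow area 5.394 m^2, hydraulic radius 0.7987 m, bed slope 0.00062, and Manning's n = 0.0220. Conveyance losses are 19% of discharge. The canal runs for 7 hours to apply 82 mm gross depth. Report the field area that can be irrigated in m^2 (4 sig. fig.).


Approach: apply Manning's equation with a conveyance and depth budget, Q = (1/n)*A*R^(2/3)*S^(1/2); Q_field = Q*(1-loss); Area = Q_field*t/(d/1000).
Step 1 — canal discharge (Manning's equation):
  Q = (1/0.0220) * 5.394 * 0.7987^(2/3) * 0.00062^(1/2) = 5.25541 m^3/s
Step 2 — delivered flow: Q_field = 5.25541*(1 - 19/100) = 4.25688 m^3/s
Step 3 — volume delivered: V = 4.25688 * 7*3600 = 107273 m^3
Step 4 — area served: A = V / (depth/1000) = 107273 / 0.082 = 1308000 m^2
Therefore the field area that can be irrigated = 1308000 m^2.


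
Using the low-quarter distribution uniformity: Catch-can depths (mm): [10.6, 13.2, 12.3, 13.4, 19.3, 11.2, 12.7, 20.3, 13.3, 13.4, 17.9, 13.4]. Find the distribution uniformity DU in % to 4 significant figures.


Approach: apply the low-quarter distribution uniformity, DU = (mean of lowest quarter of readings / overall mean)*100.
sorted lowest 3 of 12: [10.6, 11.2, 12.3] -> mean = 11.3667 mm
overall mean = 14.2500 mm
DU = (11.3667/14.2500)*100 = 79.77 %
Therefore the distribution uniformity DU = 79.77 %.


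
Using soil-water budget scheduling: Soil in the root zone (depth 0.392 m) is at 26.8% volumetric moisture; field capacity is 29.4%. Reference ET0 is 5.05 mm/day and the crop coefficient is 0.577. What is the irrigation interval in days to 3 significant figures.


Approach: apply soil-water budget scheduling, SMD = (FC-theta)/100*depth*1000; ETc = ET0*Kc; interval = SMD/ETc.
Step 1 — soil moisture deficit:
  SMD = (29.4 - 26.8)/100 * 0.392 * 1000 = 10.192 mm
Step 2 — daily crop ET (ETc = ET0*Kc):
  ETc = 5.05 * 0.577 = 2.9138 mm/day
Step 3 — irrigation interval (SMD/ETc):
  interval = 10.192 / 2.9138 = 3.50 days
Therefore the irrigation interval = 3.50 days.


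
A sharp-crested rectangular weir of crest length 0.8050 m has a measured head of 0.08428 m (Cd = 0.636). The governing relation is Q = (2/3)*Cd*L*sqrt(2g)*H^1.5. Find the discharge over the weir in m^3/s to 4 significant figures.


Q = (2/3)*0.636*0.8050*sqrt(2*9.81)*0.08428^1.5 = 0.03699 m^3/s
Therefore the discharge over the weir = 0.03699 m^3/s.


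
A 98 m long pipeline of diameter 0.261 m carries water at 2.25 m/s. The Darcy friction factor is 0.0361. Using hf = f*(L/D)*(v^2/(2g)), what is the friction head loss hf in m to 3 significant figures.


hf = 0.0361 * (98/0.261) * (2.25^2 / (2*9.81))
hf = 3.50 m
Therefore the friction head loss hf = 3.50 m.


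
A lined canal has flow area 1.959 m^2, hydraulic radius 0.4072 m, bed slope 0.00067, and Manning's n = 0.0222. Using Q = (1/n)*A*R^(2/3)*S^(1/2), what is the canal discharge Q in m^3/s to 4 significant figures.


Q = (1/0.0222) * 1.959 * 0.4072^(2/3) * 0.00067^(1/2) = 1.255 m^3/s
Therefore the canal discharge Q = 1.255 m^3/s.


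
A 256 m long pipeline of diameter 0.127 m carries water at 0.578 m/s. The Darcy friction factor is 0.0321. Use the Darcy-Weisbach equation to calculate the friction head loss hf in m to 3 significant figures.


Approach: apply the Darcy-Weisbach equation, hf = f*(L/D)*(v^2/(2g)).
hf = 0.0321 * (256/0.127) * (0.578^2 / (2*9.81))
hf = 1.10 m
Therefore the friction head loss hf = 1.10 m.


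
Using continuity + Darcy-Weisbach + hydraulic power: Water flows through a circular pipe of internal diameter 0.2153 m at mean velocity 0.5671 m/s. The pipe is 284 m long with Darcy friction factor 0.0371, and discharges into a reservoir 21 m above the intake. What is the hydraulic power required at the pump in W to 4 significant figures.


Approach: apply continuity + Darcy-Weisbach + hydraulic power, Q = A*v; hf = f*(L/D)*(v^2/(2g)); H = static + hf; P = rho*g*Q*H.
Step 1 — flow rate (continuity, Q = A*v):
  A = pi*(0.2153/2)^2 = 0.0364064 m^2
  Q = 0.0364064 * 0.5671 = 0.0206461 m^3/s
Step 2 — friction head loss (Darcy-Weisbach):
  hf = 0.0371 * (284/0.2153) * (0.5671^2 / (2*9.81))
  hf = 0.802174 m
Step 3 — total head: H = 21 + 0.802174 = 21.8022 m
Step 4 — hydraulic power (P = rho*g*Q*H):
  P = 1000 * 9.81 * 0.0206461 * 21.8022 = 4416 W
Therefore the hydraulic power required at the pump = 4416 W.


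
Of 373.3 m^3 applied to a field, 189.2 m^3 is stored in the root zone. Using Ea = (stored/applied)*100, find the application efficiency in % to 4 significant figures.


Ea = (189.2/373.3)*100 = 50.68 %
Therefore the application efficiency = 50.68 %.


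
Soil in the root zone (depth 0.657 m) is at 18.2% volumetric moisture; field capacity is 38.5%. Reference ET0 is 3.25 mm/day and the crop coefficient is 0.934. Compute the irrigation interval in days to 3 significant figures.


Approach: apply soil-water budget scheduling, SMD = (FC-theta)/100*depth*1000; ETc = ET0*Kc; interval = SMD/ETc.
Step 1 — soil moisture deficit:
  SMD = (38.5 - 18.2)/100 * 0.657 * 1000 = 133.37 mm
Step 2 — daily crop ET (ETc = ET0*Kc):
  ETc = 3.25 * 0.934 = 3.0355 mm/day
Step 3 — irrigation interval (SMD/ETc):
  interval = 133.37 / 3.0355 = 43.9 days
Therefore the irrigation interval = 43.9 days.


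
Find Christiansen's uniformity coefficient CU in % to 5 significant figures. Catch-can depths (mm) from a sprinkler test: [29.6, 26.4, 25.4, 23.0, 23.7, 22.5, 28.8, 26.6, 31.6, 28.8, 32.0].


Approach: apply Christiansen's uniformity coefficient, CU = (1 - mean_abs_deviation/mean)*100.
mean = 27.12727 mm
mean |d_i - mean| = 2.757025 mm
CU = (1 - 2.757025/27.12727)*100 = 89.837 %
Therefore Christiansen's uniformity coefficient CU = 89.837 %.


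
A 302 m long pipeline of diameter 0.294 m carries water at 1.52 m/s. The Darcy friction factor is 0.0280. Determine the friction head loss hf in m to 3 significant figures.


Approach: apply the Darcy-Weisbach equation, hf = f*(L/D)*(v^2/(2g)).
hf = 0.0280 * (302/0.294) * (1.52^2 / (2*9.81))
hf = 3.39 m
Therefore the friction head loss hf = 3.39 m.


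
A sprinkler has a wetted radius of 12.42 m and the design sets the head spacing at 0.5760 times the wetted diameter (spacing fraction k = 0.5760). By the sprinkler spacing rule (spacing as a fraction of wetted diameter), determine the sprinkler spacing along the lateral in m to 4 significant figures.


Approach: apply the sprinkler spacing rule (spacing as a fraction of wetted diameter), S = k*(2*R).
S = 0.5760 * (2 * 12.42) = 14.31 m
Therefore the sprinkler spacing along the lateral = 14.31 m.


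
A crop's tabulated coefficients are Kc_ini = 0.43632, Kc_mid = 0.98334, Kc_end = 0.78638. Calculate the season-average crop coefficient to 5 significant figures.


Approach: apply a simple seasonal average, Kc_avg = (Kc_ini + Kc_mid + Kc_end)/3.
Kc_avg = (0.43632 + 0.98334 + 0.78638)/3 = 0.73535
Therefore the season-average crop coefficient = 0.73535.


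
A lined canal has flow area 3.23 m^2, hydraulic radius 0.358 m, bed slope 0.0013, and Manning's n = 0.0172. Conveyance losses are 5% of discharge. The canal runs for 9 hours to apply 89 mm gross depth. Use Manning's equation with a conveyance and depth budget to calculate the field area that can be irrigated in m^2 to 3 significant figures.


Approach: apply Manning's equation with a conveyance and depth budget, Q = (1/n)*A*R^(2/3)*S^(1/2); Q_field = Q*(1-loss); Area = Q_field*t/(d/1000).
Step 1 — canal discharge (Manning's equation):
  Q = (1/0.0172) * 3.23 * 0.358^(2/3) * 0.0013^(1/2) = 3.4138 m^3/s
Step 2 — delivered flow: Q_field = 3.4138*(1 - 5/100) = 3.2431 m^3/s
Step 3 — volume delivered: V = 3.2431 * 9*3600 = 105080 m^3
Step 4 — area served: A = V / (depth/1000) = 105080 / 0.089 = 1180000 m^2
Therefore the field area that can be irrigated = 1180000 m^2.


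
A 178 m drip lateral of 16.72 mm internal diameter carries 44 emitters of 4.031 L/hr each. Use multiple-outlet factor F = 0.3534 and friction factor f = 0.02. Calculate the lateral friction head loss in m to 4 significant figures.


Approach: apply Darcy-Weisbach with the multiple-outlet F-factor, Q = n*q/(3600*1000) m^3/s; v = Q/A; hf = F*f*(L/D)*(v^2/(2g)).
Q = 44*4.031/(3600*1000) = 4.92678e-05 m^3/s
A = pi*(16.72e-3/2)^2 = 2.19565e-04 m^2, so v = Q/A = 0.224388 m/s
hf = 0.3534*0.02*(178/0.01672)*(0.224388^2/(2*9.81)) = 0.1931 m
Therefore the lateral friction head loss = 0.1931 m.


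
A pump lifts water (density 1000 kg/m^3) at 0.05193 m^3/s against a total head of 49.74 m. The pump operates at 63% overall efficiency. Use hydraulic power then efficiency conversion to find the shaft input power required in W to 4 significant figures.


Approach: apply hydraulic power then efficiency conversion, P = rho*g*Q*H; P_in = P/eta.
Step 1 — hydraulic power (P = rho*g*Q*H):
  P = 1000 * 9.81 * 0.05193 * 49.74 = 25339.2 W
Step 2 — input power: P_in = P/eta = 25339.2 / 0.63 = 40220 W
Therefore the shaft input power required = 40220 W.


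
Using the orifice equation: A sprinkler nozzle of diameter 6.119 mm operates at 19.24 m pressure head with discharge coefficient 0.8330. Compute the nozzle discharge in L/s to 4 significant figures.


Approach: apply the orifice equation, Q = Cd*A*sqrt(2*g*h), A = pi*(d/2)^2.
A = pi*(6.119e-3/2)^2 = 2.94070e-05 m^2
Q = 0.8330 * 2.94070e-05 * sqrt(2*9.81*19.24) * 1000 = 0.4759 L/s
Therefore the nozzle discharge = 0.4759 L/s.


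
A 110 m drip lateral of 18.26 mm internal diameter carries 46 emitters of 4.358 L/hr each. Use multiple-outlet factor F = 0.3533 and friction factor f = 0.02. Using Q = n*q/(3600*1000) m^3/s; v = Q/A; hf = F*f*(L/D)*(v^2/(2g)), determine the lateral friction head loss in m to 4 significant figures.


Q = 46*4.358/(3600*1000) = 5.56856e-05 m^3/s
A = pi*(18.26e-3/2)^2 = 2.61873e-04 m^2, so v = Q/A = 0.212643 m/s
hf = 0.3533*0.02*(110/0.01826)*(0.212643^2/(2*9.81)) = 0.09810 m
Therefore the lateral friction head loss = 0.09810 m.


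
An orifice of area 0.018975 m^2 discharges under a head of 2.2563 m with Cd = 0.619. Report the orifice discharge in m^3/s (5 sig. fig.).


Approach: apply the orifice equation, Q = Cd*A*sqrt(2*g*h).
Q = 0.619 * 0.018975 * sqrt(2*9.81*2.2563) = 0.078148 m^3/s
Therefore the orifice discharge = 0.078148 m^3/s.


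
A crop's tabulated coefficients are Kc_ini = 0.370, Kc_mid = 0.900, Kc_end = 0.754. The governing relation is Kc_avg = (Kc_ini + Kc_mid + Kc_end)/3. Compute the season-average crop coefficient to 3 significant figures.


Kc_avg = (0.370 + 0.900 + 0.754)/3 = 0.675
Therefore the season-average crop coefficient = 0.675.


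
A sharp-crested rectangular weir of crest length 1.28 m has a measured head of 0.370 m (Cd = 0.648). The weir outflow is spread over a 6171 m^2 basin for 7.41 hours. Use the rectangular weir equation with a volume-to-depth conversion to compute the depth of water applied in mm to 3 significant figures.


Approach: apply the rectangular weir equation with a volume-to-depth conversion, Q = (2/3)*Cd*L*sqrt(2g)*H^1.5; d = Q*t/A * 1000.
Step 1 — weir discharge:
  Q = (2/3)*0.648*1.28*sqrt(2*9.81)*0.370^1.5 = 0.55125 m^3/s
Step 2 — volume: V = 0.55125 * 7.41*3600 = 14705 m^3
Step 3 — depth: d = V/A * 1000 = 14705/6171 * 1000 = 2380 mm
Therefore the depth of water applied = 2380 mm.


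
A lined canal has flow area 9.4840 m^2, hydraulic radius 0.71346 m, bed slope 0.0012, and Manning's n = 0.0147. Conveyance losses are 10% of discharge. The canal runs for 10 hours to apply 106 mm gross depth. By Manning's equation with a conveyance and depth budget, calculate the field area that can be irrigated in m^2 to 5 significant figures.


Approach: apply Manning's equation with a conveyance and depth budget, Q = (1/n)*A*R^(2/3)*S^(1/2); Q_field = Q*(1-loss); Area = Q_field*t/(d/1000).
Step 1 — canal discharge (Manning's equation):
  Q = (1/0.0147) * 9.4840 * 0.71346^(2/3) * 0.0012^(1/2) = 17.84478 m^3/s
Step 2 — delivered flow: Q_field = 17.84478*(1 - 10/100) = 16.06030 m^3/s
Step 3 — volume delivered: V = 16.06030 * 10*3600 = 578170.9 m^3
Step 4 — area served: A = V / (depth/1000) = 578170.9 / 0.106 = 5454400 m^2
Therefore the field area that can be irrigated = 5454400 m^2.


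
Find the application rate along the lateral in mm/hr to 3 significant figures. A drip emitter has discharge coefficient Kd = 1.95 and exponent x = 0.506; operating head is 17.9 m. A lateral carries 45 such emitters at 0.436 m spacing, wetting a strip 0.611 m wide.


Approach: apply the emitter equation with a lateral mass balance, q = Kd*h^x; Q = n*q; rate = Q/(n*spacing*width).
Step 1 — single emitter flow (q = Kd*h^x):
  q = 1.95 * 17.9^0.506 = 8.3942 L/hr
Step 2 — total lateral flow: Q = 45 * 8.3942 = 377.74 L/hr
Step 3 — wetted area: A = 45 * 0.436 * 0.611 = 11.988 m^2
Step 4 — application rate: Q/A = 377.74/11.988 = 31.5 mm/hr
Therefore the application rate along the lateral = 31.5 mm/hr.


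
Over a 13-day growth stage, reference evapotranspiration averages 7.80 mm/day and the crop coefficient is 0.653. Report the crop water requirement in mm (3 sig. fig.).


Approach: apply the crop water requirement relation, CWR = ET0 * Kc * days.
CWR = 7.80 * 0.653 * 13 = 66.2 mm
Therefore the crop water requirement = 66.2 mm.


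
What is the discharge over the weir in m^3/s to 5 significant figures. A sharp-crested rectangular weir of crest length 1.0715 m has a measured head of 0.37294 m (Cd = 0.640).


Approach: apply the rectangular weir equation, Q = (2/3)*Cd*L*sqrt(2g)*H^1.5.
Q = (2/3)*0.640*1.0715*sqrt(2*9.81)*0.37294^1.5 = 0.46120 m^3/s
Therefore the discharge over the weir = 0.46120 m^3/s.


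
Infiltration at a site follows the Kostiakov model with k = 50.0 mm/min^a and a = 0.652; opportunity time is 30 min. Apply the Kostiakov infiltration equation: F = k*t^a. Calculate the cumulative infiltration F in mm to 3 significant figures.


F = 50.0 * 30^0.652 = 459 mm
Therefore the cumulative infiltration F = 459 mm.


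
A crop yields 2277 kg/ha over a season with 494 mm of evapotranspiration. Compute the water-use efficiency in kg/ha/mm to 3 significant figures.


Approach: apply the water-use efficiency ratio, WUE = yield/ET.
WUE = 2277 / 494 = 4.61 kg/ha/mm
Therefore the water-use efficiency = 4.61 kg/ha/mm.


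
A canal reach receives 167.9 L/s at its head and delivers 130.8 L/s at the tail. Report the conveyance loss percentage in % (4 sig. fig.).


Approach: apply the conveyance loss ratio, loss% = ((Q_head - Q_tail)/Q_head)*100.
loss = ((167.9 - 130.8)/167.9)*100 = 22.10 %
Therefore the conveyance loss percentage = 22.10 %.


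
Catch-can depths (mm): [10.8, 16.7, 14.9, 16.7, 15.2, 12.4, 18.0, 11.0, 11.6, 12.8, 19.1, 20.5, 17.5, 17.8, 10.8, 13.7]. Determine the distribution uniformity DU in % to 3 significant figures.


Approach: apply the low-quarter distribution uniformity, DU = (mean of lowest quarter of readings / overall mean)*100.
sorted lowest 4 of 16: [10.8, 10.8, 11.0, 11.6] -> mean = 11.050 mm
overall mean = 14.969 mm
DU = (11.050/14.969)*100 = 73.8 %
Therefore the distribution uniformity DU = 73.8 %.


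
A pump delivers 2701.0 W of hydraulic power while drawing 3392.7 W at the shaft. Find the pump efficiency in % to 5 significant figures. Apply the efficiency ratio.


Approach: apply the efficiency ratio, eta = (P_out/P_in)*100.
eta = (2701.0 / 3392.7) * 100 = 79.612 %
Therefore the pump efficiency = 79.612 %.


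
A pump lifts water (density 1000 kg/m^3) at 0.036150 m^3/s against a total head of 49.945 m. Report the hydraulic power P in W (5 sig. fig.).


Approach: apply the hydraulic power relation, P = rho*g*Q*H.
P = 1000 * 9.81 * 0.036150 * 49.945 = 17712 W
Therefore the hydraulic power P = 17712 W.


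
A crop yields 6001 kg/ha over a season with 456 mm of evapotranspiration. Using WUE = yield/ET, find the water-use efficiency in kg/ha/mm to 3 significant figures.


WUE = 6001 / 456 = 13.2 kg/ha/mm
Therefore the water-use efficiency = 13.2 kg/ha/mm.


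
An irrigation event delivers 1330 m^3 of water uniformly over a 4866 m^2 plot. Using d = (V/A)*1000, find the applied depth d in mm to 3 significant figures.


d = (1330 / 4866) * 1000 = 273 mm
Therefore the applied depth d = 273 mm.


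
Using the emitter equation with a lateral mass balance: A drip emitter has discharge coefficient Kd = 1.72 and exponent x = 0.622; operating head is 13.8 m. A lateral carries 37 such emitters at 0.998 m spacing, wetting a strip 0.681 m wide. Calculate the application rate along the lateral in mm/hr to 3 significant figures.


Approach: apply the emitter equation with a lateral mass balance, q = Kd*h^x; Q = n*q; rate = Q/(n*spacing*width).
Step 1 — single emitter flow (q = Kd*h^x):
  q = 1.72 * 13.8^0.622 = 8.8010 L/hr
Step 2 — total lateral flow: Q = 37 * 8.8010 = 325.64 L/hr
Step 3 — wetted area: A = 37 * 0.998 * 0.681 = 25.147 m^2
Step 4 — application rate: Q/A = 325.64/25.147 = 12.9 mm/hr
Therefore the application rate along the lateral = 12.9 mm/hr.


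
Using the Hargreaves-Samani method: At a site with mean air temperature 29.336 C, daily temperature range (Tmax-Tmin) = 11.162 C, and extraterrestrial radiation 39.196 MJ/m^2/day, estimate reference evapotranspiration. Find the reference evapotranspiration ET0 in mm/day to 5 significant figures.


Approach: apply the Hargreaves-Samani method, ET0 = 0.0023*(Tmean+17.8)*sqrt(Tmax-Tmin)*0.408*Ra.
ET0 = 0.0023*(29.336+17.8)*sqrt(11.162)*0.408*39.196 = 5.7923 mm/day
Therefore the reference evapotranspiration ET0 = 5.7923 mm/day.


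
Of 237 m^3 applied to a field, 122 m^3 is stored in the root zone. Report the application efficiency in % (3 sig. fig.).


Approach: apply the application efficiency ratio, Ea = (stored/applied)*100.
Ea = (122/237)*100 = 51.5 %
Therefore the application efficiency = 51.5 %.


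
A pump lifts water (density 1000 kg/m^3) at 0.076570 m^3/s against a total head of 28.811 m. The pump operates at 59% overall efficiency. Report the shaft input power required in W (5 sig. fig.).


Approach: apply hydraulic power then efficiency conversion, P = rho*g*Q*H; P_in = P/eta.
Step 1 — hydraulic power (P = rho*g*Q*H):
  P = 1000 * 9.81 * 0.076570 * 28.811 = 21641.43 W
Step 2 — input power: P_in = P/eta = 21641.43 / 0.59 = 36680 W
Therefore the shaft input power required = 36680 W.


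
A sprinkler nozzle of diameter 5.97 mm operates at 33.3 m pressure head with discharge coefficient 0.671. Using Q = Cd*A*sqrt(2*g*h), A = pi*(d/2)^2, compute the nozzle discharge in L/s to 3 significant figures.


A = pi*(5.97e-3/2)^2 = 2.7992e-05 m^2
Q = 0.671 * 2.7992e-05 * sqrt(2*9.81*33.3) * 1000 = 0.480 L/s
Therefore the nozzle discharge = 0.480 L/s.


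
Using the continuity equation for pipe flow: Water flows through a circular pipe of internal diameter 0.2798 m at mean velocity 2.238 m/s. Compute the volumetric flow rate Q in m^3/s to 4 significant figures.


Approach: apply the continuity equation for pipe flow, Q = A * v with A = pi*(D/2)^2.
A = pi*(0.2798/2)^2 = 0.0614873 m^2
Q = 0.0614873 * 2.238 = 0.1376 m^3/s
Therefore the volumetric flow rate Q = 0.1376 m^3/s.


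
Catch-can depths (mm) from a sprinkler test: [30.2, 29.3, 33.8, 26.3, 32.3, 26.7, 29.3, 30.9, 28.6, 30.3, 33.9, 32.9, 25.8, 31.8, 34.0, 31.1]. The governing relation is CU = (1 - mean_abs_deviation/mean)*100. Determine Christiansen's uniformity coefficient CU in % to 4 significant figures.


mean = 30.4500 mm
mean |d_i - mean| = 2.13750 mm
CU = (1 - 2.13750/30.4500)*100 = 92.98 %
Therefore Christiansen's uniformity coefficient CU = 92.98 %.


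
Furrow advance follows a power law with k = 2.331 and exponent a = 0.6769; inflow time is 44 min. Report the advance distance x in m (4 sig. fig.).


Approach: apply the power-law advance function, x = k*t^a.
x = 2.331 * 44^0.6769 = 30.20 m
Therefore the advance distance x = 30.20 m.


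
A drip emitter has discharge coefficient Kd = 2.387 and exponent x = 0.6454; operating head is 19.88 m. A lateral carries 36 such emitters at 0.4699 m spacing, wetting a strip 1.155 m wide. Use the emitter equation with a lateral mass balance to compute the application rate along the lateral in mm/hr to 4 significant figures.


Approach: apply the emitter equation with a lateral mass balance, q = Kd*h^x; Q = n*q; rate = Q/(n*spacing*width).
Step 1 — single emitter flow (q = Kd*h^x):
  q = 2.387 * 19.88^0.6454 = 16.4381 L/hr
Step 2 — total lateral flow: Q = 36 * 16.4381 = 591.770 L/hr
Step 3 — wetted area: A = 36 * 0.4699 * 1.155 = 19.5384 m^2
Step 4 — application rate: Q/A = 591.770/19.5384 = 30.29 mm/hr
Therefore the application rate along the lateral = 30.29 mm/hr.


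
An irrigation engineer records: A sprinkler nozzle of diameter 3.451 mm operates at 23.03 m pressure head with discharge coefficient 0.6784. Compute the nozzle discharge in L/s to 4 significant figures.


Approach: apply the orifice equation, Q = Cd*A*sqrt(2*g*h), A = pi*(d/2)^2.
A = pi*(3.451e-3/2)^2 = 9.35362e-06 m^2
Q = 0.6784 * 9.35362e-06 * sqrt(2*9.81*23.03) * 1000 = 0.1349 L/s
Therefore the nozzle discharge = 0.1349 L/s.


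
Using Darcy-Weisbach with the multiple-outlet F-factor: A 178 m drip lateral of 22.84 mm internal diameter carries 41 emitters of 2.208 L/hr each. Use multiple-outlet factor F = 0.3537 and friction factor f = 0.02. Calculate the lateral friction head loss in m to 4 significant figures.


Approach: apply Darcy-Weisbach with the multiple-outlet F-factor, Q = n*q/(3600*1000) m^3/s; v = Q/A; hf = F*f*(L/D)*(v^2/(2g)).
Q = 41*2.208/(3600*1000) = 2.51467e-05 m^3/s
A = pi*(22.84e-3/2)^2 = 4.09715e-04 m^2, so v = Q/A = 0.0613760 m/s
hf = 0.3537*0.02*(178/0.02284)*(0.0613760^2/(2*9.81)) = 0.01058 m
Therefore the lateral friction head loss = 0.01058 m.


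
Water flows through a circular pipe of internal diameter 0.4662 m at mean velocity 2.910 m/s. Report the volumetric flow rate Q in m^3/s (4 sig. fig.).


Approach: apply the continuity equation for pipe flow, Q = A * v with A = pi*(D/2)^2.
A = pi*(0.4662/2)^2 = 0.170700 m^2
Q = 0.170700 * 2.910 = 0.4967 m^3/s
Therefore the volumetric flow rate Q = 0.4967 m^3/s.


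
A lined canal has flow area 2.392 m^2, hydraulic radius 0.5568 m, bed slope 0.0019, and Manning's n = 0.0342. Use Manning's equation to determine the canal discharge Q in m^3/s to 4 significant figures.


Approach: apply Manning's equation, Q = (1/n)*A*R^(2/3)*S^(1/2).
Q = (1/0.0342) * 2.392 * 0.5568^(2/3) * 0.0019^(1/2) = 2.063 m^3/s
Therefore the canal discharge Q = 2.063 m^3/s.


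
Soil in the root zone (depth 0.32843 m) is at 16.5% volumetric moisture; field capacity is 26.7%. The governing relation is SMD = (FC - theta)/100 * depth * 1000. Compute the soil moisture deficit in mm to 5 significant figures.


SMD = (26.7 - 16.5)/100 * 0.32843 * 1000 = 33.500 mm
Therefore the soil moisture deficit = 33.500 mm.


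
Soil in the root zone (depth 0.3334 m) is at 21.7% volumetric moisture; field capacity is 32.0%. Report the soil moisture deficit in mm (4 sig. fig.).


Approach: apply the soil moisture deficit relation, SMD = (FC - theta)/100 * depth * 1000.
SMD = (32.0 - 21.7)/100 * 0.3334 * 1000 = 34.34 mm
Therefore the soil moisture deficit = 34.34 mm.


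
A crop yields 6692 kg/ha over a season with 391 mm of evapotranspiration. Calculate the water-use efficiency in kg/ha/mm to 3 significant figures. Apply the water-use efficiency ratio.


Approach: apply the water-use efficiency ratio, WUE = yield/ET.
WUE = 6692 / 391 = 17.1 kg/ha/mm
Therefore the water-use efficiency = 17.1 kg/ha/mm.


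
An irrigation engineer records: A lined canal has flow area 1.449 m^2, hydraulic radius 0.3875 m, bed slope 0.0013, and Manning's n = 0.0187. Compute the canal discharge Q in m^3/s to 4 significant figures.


Approach: apply Manning's equation, Q = (1/n)*A*R^(2/3)*S^(1/2).
Q = (1/0.0187) * 1.449 * 0.3875^(2/3) * 0.0013^(1/2) = 1.485 m^3/s
Therefore the canal discharge Q = 1.485 m^3/s.


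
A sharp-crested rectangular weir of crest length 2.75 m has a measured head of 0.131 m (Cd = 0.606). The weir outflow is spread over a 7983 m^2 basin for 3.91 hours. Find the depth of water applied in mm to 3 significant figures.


Approach: apply the rectangular weir equation with a volume-to-depth conversion, Q = (2/3)*Cd*L*sqrt(2g)*H^1.5; d = Q*t/A * 1000.
Step 1 — weir discharge:
  Q = (2/3)*0.606*2.75*sqrt(2*9.81)*0.131^1.5 = 0.23333 m^3/s
Step 2 — volume: V = 0.23333 * 3.91*3600 = 3284.4 m^3
Step 3 — depth: d = V/A * 1000 = 3284.4/7983 * 1000 = 411 mm
Therefore the depth of water applied = 411 mm.


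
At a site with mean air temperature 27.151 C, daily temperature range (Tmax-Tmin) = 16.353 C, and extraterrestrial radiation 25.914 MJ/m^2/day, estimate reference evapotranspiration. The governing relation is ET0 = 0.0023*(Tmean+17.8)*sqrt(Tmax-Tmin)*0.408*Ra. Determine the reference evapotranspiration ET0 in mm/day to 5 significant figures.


ET0 = 0.0023*(27.151+17.8)*sqrt(16.353)*0.408*25.914 = 4.4204 mm/day
Therefore the reference evapotranspiration ET0 = 4.4204 mm/day.


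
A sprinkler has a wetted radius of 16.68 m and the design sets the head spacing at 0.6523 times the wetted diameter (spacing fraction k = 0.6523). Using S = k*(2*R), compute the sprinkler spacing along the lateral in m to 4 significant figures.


S = 0.6523 * (2 * 16.68) = 21.76 m
Therefore the sprinkler spacing along the lateral = 21.76 m.


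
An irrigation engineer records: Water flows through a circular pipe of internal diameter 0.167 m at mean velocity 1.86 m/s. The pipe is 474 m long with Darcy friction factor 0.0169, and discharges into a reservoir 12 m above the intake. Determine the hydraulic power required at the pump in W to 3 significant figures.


Approach: apply continuity + Darcy-Weisbach + hydraulic power, Q = A*v; hf = f*(L/D)*(v^2/(2g)); H = static + hf; P = rho*g*Q*H.
Step 1 — flow rate (continuity, Q = A*v):
  A = pi*(0.167/2)^2 = 0.021904 m^2
  Q = 0.021904 * 1.86 = 0.040741 m^3/s
Step 2 — friction head loss (Darcy-Weisbach):
  hf = 0.0169 * (474/0.167) * (1.86^2 / (2*9.81))
  hf = 8.4582 m
Step 3 — total head: H = 12 + 8.4582 = 20.458 m
Step 4 — hydraulic power (P = rho*g*Q*H):
  P = 1000 * 9.81 * 0.040741 * 20.458 = 8180 W
Therefore the hydraulic power required at the pump = 8180 W.


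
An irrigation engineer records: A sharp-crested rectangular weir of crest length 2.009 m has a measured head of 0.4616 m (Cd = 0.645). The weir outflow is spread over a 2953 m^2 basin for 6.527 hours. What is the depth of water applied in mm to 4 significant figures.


Approach: apply the rectangular weir equation with a volume-to-depth conversion, Q = (2/3)*Cd*L*sqrt(2g)*H^1.5; d = Q*t/A * 1000.
Step 1 — weir discharge:
  Q = (2/3)*0.645*2.009*sqrt(2*9.81)*0.4616^1.5 = 1.20004 m^3/s
Step 2 — volume: V = 1.20004 * 6.527*3600 = 28197.6 m^3
Step 3 — depth: d = V/A * 1000 = 28197.6/2953 * 1000 = 9549 mm
Therefore the depth of water applied = 9549 mm.


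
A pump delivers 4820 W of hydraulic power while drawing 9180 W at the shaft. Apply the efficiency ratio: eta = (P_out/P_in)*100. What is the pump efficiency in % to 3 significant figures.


eta = (4820 / 9180) * 100 = 52.5 %
Therefore the pump efficiency = 52.5 %.


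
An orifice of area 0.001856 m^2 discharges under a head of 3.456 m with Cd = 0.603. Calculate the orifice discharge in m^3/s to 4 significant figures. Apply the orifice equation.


Approach: apply the orifice equation, Q = Cd*A*sqrt(2*g*h).
Q = 0.603 * 0.001856 * sqrt(2*9.81*3.456) = 0.009216 m^3/s
Therefore the orifice discharge = 0.009216 m^3/s.


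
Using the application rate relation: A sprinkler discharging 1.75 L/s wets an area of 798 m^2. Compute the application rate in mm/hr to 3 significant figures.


Approach: apply the application rate relation, rate = (Q/A)*3600.
rate = (1.75 / 798) * 3600 = 7.89 mm/hr
Therefore the application rate = 7.89 mm/hr.


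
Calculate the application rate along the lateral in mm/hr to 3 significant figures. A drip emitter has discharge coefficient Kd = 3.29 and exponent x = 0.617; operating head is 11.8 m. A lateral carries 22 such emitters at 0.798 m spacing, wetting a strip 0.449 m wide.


Approach: apply the emitter equation with a lateral mass balance, q = Kd*h^x; Q = n*q; rate = Q/(n*spacing*width).
Step 1 — single emitter flow (q = Kd*h^x):
  q = 3.29 * 11.8^0.617 = 15.085 L/hr
Step 2 — total lateral flow: Q = 22 * 15.085 = 331.87 L/hr
Step 3 — wetted area: A = 22 * 0.798 * 0.449 = 7.8826 m^2
Step 4 — application rate: Q/A = 331.87/7.8826 = 42.1 mm/hr
Therefore the application rate along the lateral = 42.1 mm/hr.


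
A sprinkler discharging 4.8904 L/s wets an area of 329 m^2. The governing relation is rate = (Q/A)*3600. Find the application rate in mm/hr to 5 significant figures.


rate = (4.8904 / 329) * 3600 = 53.512 mm/hr
Therefore the application rate = 53.512 mm/hr.


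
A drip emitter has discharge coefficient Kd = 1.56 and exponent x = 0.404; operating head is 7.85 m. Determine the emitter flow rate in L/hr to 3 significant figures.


Approach: apply the emitter characteristic equation, q = Kd * h^x.
q = 1.56 * 7.85^0.404 = 3.59 L/hr
Therefore the emitter flow rate = 3.59 L/hr.


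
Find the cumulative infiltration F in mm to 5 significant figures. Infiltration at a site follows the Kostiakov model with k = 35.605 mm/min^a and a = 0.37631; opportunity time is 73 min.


Approach: apply the Kostiakov infiltration equation, F = k*t^a.
F = 35.605 * 73^0.37631 = 178.94 mm
Therefore the cumulative infiltration F = 178.94 mm.


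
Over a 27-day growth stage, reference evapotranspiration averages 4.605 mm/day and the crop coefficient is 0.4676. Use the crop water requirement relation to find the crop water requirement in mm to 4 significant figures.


Approach: apply the crop water requirement relation, CWR = ET0 * Kc * days.
CWR = 4.605 * 0.4676 * 27 = 58.14 mm
Therefore the crop water requirement = 58.14 mm.


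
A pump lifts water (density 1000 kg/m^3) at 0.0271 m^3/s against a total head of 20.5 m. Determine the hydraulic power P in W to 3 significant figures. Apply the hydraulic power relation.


Approach: apply the hydraulic power relation, P = rho*g*Q*H.
P = 1000 * 9.81 * 0.0271 * 20.5 = 5450 W
Therefore the hydraulic power P = 5450 W.


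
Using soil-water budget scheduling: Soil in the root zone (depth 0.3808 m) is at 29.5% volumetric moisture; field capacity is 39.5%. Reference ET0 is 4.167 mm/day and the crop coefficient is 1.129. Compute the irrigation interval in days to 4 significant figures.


Approach: apply soil-water budget scheduling, SMD = (FC-theta)/100*depth*1000; ETc = ET0*Kc; interval = SMD/ETc.
Step 1 — soil moisture deficit:
  SMD = (39.5 - 29.5)/100 * 0.3808 * 1000 = 38.0800 mm
Step 2 — daily crop ET (ETc = ET0*Kc):
  ETc = 4.167 * 1.129 = 4.70454 mm/day
Step 3 — irrigation interval (SMD/ETc):
  interval = 38.0800 / 4.70454 = 8.094 days
Therefore the irrigation interval = 8.094 days.


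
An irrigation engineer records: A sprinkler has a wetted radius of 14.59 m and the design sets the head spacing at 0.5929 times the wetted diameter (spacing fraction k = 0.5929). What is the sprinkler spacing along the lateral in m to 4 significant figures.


Approach: apply the sprinkler spacing rule (spacing as a fraction of wetted diameter), S = k*(2*R).
S = 0.5929 * (2 * 14.59) = 17.30 m
Therefore the sprinkler spacing along the lateral = 17.30 m.


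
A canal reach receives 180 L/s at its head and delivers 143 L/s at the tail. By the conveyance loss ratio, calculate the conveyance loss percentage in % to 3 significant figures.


Approach: apply the conveyance loss ratio, loss% = ((Q_head - Q_tail)/Q_head)*100.
loss = ((180 - 143)/180)*100 = 20.6 %
Therefore the conveyance loss percentage = 20.6 %.


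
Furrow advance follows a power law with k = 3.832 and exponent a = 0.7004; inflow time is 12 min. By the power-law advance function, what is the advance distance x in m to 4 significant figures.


Approach: apply the power-law advance function, x = k*t^a.
x = 3.832 * 12^0.7004 = 21.84 m
Therefore the advance distance x = 21.84 m.


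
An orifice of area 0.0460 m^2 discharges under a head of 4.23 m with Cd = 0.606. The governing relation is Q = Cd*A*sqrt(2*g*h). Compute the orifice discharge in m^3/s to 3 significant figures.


Q = 0.606 * 0.0460 * sqrt(2*9.81*4.23) = 0.254 m^3/s
Therefore the orifice discharge = 0.254 m^3/s.


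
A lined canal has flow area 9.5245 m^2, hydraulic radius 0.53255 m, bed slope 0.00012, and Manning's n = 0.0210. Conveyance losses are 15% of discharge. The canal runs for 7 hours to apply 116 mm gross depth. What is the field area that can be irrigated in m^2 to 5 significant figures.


Approach: apply Manning's equation with a conveyance and depth budget, Q = (1/n)*A*R^(2/3)*S^(1/2); Q_field = Q*(1-loss); Area = Q_field*t/(d/1000).
Step 1 — canal discharge (Manning's equation):
  Q = (1/0.0210) * 9.5245 * 0.53255^(2/3) * 0.00012^(1/2) = 3.264278 m^3/s
Step 2 — delivered flow: Q_field = 3.264278*(1 - 15/100) = 2.774636 m^3/s
Step 3 — volume delivered: V = 2.774636 * 7*3600 = 69920.83 m^3
Step 4 — area served: A = V / (depth/1000) = 69920.83 / 0.116 = 602770 m^2
Therefore the field area that can be irrigated = 602770 m^2.


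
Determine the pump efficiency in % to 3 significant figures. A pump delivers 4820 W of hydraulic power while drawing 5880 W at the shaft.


Approach: apply the efficiency ratio, eta = (P_out/P_in)*100.
eta = (4820 / 5880) * 100 = 82.0 %
Therefore the pump efficiency = 82.0 %.


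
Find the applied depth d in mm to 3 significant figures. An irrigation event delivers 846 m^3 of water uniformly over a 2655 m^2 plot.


Approach: apply depth from volume over area, d = (V/A)*1000.
d = (846 / 2655) * 1000 = 319 mm
Therefore the applied depth d = 319 mm.


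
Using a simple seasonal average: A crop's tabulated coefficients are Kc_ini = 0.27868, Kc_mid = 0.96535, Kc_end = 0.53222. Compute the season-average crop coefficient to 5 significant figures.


Approach: apply a simple seasonal average, Kc_avg = (Kc_ini + Kc_mid + Kc_end)/3.
Kc_avg = (0.27868 + 0.96535 + 0.53222)/3 = 0.59208
Therefore the season-average crop coefficient = 0.59208.


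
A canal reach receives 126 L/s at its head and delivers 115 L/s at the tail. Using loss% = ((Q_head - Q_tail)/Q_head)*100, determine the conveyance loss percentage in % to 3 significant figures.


loss = ((126 - 115)/126)*100 = 8.73 %
Therefore the conveyance loss percentage = 8.73 %.


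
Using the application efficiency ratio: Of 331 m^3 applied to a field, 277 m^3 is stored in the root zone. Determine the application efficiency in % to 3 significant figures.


Approach: apply the application efficiency ratio, Ea = (stored/applied)*100.
Ea = (277/331)*100 = 83.7 %
Therefore the application efficiency = 83.7 %.


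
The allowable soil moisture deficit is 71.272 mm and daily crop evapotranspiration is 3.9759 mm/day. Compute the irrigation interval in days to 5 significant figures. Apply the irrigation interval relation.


Approach: apply the irrigation interval relation, interval = SMD / ETc.
interval = 71.272 / 3.9759 = 17.926 days
Therefore the irrigation interval = 17.926 days.


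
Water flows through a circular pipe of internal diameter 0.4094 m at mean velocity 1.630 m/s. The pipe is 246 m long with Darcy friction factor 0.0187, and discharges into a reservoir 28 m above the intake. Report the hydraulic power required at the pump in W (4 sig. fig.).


Approach: apply continuity + Darcy-Weisbach + hydraulic power, Q = A*v; hf = f*(L/D)*(v^2/(2g)); H = static + hf; P = rho*g*Q*H.
Step 1 — flow rate (continuity, Q = A*v):
  A = pi*(0.4094/2)^2 = 0.131639 m^2
  Q = 0.131639 * 1.630 = 0.214572 m^3/s
Step 2 — friction head loss (Darcy-Weisbach):
  hf = 0.0187 * (246/0.4094) * (1.630^2 / (2*9.81))
  hf = 1.52162 m
Step 3 — total head: H = 28 + 1.52162 = 29.5216 m
Step 4 — hydraulic power (P = rho*g*Q*H):
  P = 1000 * 9.81 * 0.214572 * 29.5216 = 62140 W
Therefore the hydraulic power required at the pump = 62140 W.
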